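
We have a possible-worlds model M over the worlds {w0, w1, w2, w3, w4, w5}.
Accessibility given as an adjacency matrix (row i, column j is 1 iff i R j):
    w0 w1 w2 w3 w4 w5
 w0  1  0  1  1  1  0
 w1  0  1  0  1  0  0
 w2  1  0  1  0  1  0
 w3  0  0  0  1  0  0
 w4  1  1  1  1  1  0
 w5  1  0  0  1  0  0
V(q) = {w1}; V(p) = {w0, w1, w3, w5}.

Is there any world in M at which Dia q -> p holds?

Let φ = Dia q -> p. Evaluate φ at each world:
  w0 (successors {w0, w2, w3, w4}): φ is true.
  w1 (successors {w1, w3}): φ is true.
  w2 (successors {w0, w2, w4}): φ is true.
  w3 (successors {w3}): φ is true.
  w4 (successors {w0, w1, w2, w3, w4}): φ is false.
  w5 (successors {w0, w3}): φ is true.
Detail at w0 (witness):
  At w0: Dia q is false, p is true, so Dia q -> p is true.
    At w0: Dia q requires q at some successor in {w0, w2, w3, w4}.
      At w0: q is false.
      At w2: q is false.
      At w3: q is false.
      At w4: q is false.
    So Dia q is false at w0.

Yes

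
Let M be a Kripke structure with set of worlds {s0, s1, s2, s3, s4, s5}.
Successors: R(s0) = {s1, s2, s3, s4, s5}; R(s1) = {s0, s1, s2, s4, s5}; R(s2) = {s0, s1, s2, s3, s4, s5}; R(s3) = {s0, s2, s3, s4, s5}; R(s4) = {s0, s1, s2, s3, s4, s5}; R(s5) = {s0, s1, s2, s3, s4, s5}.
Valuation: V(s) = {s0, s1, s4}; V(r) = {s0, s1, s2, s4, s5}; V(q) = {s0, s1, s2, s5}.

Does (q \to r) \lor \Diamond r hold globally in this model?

Let φ = (q \to r) \lor \Diamond r. Evaluate φ at each world:
  s0 (successors {s1, s2, s3, s4, s5}): φ is true.
  s1 (successors {s0, s1, s2, s4, s5}): φ is true.
  s2 (successors {s0, s1, s2, s3, s4, s5}): φ is true.
  s3 (successors {s0, s2, s3, s4, s5}): φ is true.
  s4 (successors {s0, s1, s2, s3, s4, s5}): φ is true.
  s5 (successors {s0, s1, s2, s3, s4, s5}): φ is true.
For instance, at s0:
  At s0: q \to r is true, \Diamond r is true, so (q \to r) \lor \Diamond r is true.
    At s0: \Diamond r requires r at some successor in {s1, s2, s3, s4, s5}.
      r holds at s1, so \Diamond r is true at s0.

Yes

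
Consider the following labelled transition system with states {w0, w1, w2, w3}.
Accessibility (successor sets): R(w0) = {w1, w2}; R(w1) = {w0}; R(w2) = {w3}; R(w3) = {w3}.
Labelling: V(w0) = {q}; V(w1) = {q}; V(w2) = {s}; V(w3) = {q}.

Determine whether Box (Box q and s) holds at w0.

Recall that Box ψ holds at a world iff ψ holds at every accessible world, and Dia ψ holds iff ψ holds at some accessible world.
At w0: Box (Box q and s) requires Box q and s at every successor {w1, w2}.
  Box q and s fails at w1, so Box (Box q and s) is false at w0.
    At w1: Box q is true, s is false, so Box q and s is false.
      At w1: Box q requires q at every successor {w0}.
        At w0: q is true.
      So Box q is true at w1.

No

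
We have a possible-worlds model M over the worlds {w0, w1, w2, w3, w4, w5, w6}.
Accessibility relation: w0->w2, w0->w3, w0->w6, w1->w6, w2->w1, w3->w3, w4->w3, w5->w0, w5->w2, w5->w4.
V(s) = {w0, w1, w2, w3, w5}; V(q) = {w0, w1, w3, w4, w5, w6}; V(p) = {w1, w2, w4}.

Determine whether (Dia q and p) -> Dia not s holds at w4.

Recall that Dia ψ holds at a world iff ψ holds at some accessible world.
At w4: Dia q and p is true, Dia not s is false, so (Dia q and p) -> Dia not s is false.
  At w4: Dia q is true, p is true, so Dia q and p is true.
    At w4: Dia q requires q at some successor in {w3}.
      q holds at w3, so Dia q is true at w4.
  At w4: Dia not s requires not s at some successor in {w3}.
    At w3: not s is false.
  So Dia not s is false at w4.

No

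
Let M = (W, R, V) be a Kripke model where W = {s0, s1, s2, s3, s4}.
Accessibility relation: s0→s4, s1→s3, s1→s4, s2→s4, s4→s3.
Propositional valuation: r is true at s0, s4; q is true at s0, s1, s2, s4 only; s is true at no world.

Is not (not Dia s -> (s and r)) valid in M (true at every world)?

Yes

Recall that Dia ψ holds at a world iff ψ holds at some accessible world.
Let φ = not (not Dia s -> (s and r)). Evaluate φ at each world:
  s0 (successors {s4}): φ is true.
  s1 (successors {s3, s4}): φ is true.
  s2 (successors {s4}): φ is true.
  s3 (successors ∅): φ is true.
  s4 (successors {s3}): φ is true.
For instance, at s0:
  At s0: not Dia s -> (s and r) is false, so not (not Dia s -> (s and r)) is true.
    At s0: not Dia s is true, s and r is false, so not Dia s -> (s and r) is false.
      At s0: Dia s is false, so not Dia s is true.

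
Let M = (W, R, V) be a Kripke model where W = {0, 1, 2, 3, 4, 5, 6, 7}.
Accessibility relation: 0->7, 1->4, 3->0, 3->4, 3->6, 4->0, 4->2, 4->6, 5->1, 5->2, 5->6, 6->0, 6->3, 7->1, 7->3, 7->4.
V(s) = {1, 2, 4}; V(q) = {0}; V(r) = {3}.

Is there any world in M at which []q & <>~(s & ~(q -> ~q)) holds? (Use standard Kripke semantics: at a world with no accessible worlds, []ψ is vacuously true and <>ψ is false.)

Recall that []ψ holds at a world iff ψ holds at every accessible world, and <>ψ holds iff ψ holds at some accessible world.
Let φ = []q & <>~(s & ~(q -> ~q)). Evaluate φ at each world:
  0 (successors {7}): φ is false.
  1 (successors {4}): φ is false.
  2 (successors ∅): φ is false.
  3 (successors {0, 4, 6}): φ is false.
  4 (successors {0, 2, 6}): φ is false.
  5 (successors {1, 2, 6}): φ is false.
  6 (successors {0, 3}): φ is false.
  7 (successors {1, 3, 4}): φ is false.
For instance, at 0:
  At 0: []q is false, <>~(s & ~(q -> ~q)) is true, so []q & <>~(s & ~(q -> ~q)) is false.
    At 0: []q requires q at every successor {7}.
      q fails at 7, so []q is false at 0.
    At 0: <>~(s & ~(q -> ~q)) requires ~(s & ~(q -> ~q)) at some successor in {7}.
      ~(s & ~(q -> ~q)) holds at 7, so <>~(s & ~(q -> ~q)) is true at 0.

No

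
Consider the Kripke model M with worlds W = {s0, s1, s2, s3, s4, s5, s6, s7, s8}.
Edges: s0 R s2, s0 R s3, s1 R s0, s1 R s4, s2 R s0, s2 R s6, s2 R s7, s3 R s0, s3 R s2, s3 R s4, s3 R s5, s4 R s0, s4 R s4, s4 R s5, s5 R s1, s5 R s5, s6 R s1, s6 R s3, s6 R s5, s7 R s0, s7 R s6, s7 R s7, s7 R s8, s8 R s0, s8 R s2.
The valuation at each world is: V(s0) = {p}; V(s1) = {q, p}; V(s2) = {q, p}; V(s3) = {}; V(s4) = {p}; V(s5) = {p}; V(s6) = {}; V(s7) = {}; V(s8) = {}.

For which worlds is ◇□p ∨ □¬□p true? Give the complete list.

Let φ = ◇□p ∨ □¬□p. Evaluate φ at each world:
  s0 (successors {s2, s3}): φ is true.
  s1 (successors {s0, s4}): φ is true.
  s2 (successors {s0, s6, s7}): φ is true.
  s3 (successors {s0, s2, s4, s5}): φ is true.
  s4 (successors {s0, s4, s5}): φ is true.
  s5 (successors {s1, s5}): φ is true.
  s6 (successors {s1, s3, s5}): φ is true.
  s7 (successors {s0, s6, s7, s8}): φ is true.
  s8 (successors {s0, s2}): φ is true.
For instance, at s5:
  At s5: ◇□p is true, □¬□p is false, so ◇□p ∨ □¬□p is true.
    At s5: ◇□p requires □p at some successor in {s1, s5}.
      □p holds at s1, so ◇□p is true at s5.
    At s5: □¬□p requires ¬□p at every successor {s1, s5}.
      ¬□p fails at s1, so □¬□p is false at s5.
Satisfying worlds: {s0, s1, s2, s3, s4, s5, s6, s7, s8}

s0, s1, s2, s3, s4, s5, s6, s7, s8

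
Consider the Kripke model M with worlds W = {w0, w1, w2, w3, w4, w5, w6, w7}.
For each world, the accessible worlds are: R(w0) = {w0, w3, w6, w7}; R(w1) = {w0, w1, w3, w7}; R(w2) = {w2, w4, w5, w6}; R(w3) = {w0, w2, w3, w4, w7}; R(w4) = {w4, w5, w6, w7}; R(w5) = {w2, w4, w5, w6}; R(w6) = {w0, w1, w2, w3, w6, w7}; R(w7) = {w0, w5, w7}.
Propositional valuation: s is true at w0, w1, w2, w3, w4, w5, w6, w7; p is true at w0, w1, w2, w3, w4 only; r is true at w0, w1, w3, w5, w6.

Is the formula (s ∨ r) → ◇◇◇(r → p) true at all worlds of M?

Yes

Let φ = (s ∨ r) → ◇◇◇(r → p). Evaluate φ at each world:
  w0 (successors {w0, w3, w6, w7}): φ is true.
  w1 (successors {w0, w1, w3, w7}): φ is true.
  w2 (successors {w2, w4, w5, w6}): φ is true.
  w3 (successors {w0, w2, w3, w4, w7}): φ is true.
  w4 (successors {w4, w5, w6, w7}): φ is true.
  w5 (successors {w2, w4, w5, w6}): φ is true.
  w6 (successors {w0, w1, w2, w3, w6, w7}): φ is true.
  w7 (successors {w0, w5, w7}): φ is true.
For instance, at w2:
  At w2: s ∨ r is true, ◇◇◇(r → p) is true, so (s ∨ r) → ◇◇◇(r → p) is true.
    At w2: ◇◇◇(r → p) requires ◇◇(r → p) at some successor in {w2, w4, w5, w6}.
      ◇◇(r → p) holds at w2, so ◇◇◇(r → p) is true at w2.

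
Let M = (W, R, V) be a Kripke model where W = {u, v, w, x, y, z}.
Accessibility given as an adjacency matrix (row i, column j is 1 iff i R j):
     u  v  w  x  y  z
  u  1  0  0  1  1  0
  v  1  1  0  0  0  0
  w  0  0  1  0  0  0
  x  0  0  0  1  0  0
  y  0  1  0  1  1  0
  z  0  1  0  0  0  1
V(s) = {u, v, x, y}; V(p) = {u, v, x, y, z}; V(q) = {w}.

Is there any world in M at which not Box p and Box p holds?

No

Let φ = not Box p and Box p. Evaluate φ at each world:
  u (successors {u, x, y}): φ is false.
  v (successors {u, v}): φ is false.
  w (successors {w}): φ is false.
  x (successors {x}): φ is false.
  y (successors {v, x, y}): φ is false.
  z (successors {v, z}): φ is false.
For instance, at x:
  At x: not Box p is false, Box p is true, so not Box p and Box p is false.
    At x: Box p is true, so not Box p is false.
      At x: Box p requires p at every successor {x}.
        At x: p is true.
      So Box p is true at x.
    At x: Box p requires p at every successor {x}.
      At x: p is true.
    So Box p is true at x.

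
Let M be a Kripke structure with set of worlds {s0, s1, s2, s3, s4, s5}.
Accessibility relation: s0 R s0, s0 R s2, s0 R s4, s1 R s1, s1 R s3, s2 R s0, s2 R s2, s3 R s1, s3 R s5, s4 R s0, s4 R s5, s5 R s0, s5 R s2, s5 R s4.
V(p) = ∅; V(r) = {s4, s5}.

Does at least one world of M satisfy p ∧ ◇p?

No

Let φ = p ∧ ◇p. Evaluate φ at each world:
  s0 (successors {s0, s2, s4}): φ is false.
  s1 (successors {s1, s3}): φ is false.
  s2 (successors {s0, s2}): φ is false.
  s3 (successors {s1, s5}): φ is false.
  s4 (successors {s0, s5}): φ is false.
  s5 (successors {s0, s2, s4}): φ is false.
For instance, at s0:
  At s0: p is false, ◇p is false, so p ∧ ◇p is false.
    At s0: ◇p requires p at some successor in {s0, s2, s4}.
      At s0: p is false.
      At s2: p is false.
      At s4: p is false.
    So ◇p is false at s0.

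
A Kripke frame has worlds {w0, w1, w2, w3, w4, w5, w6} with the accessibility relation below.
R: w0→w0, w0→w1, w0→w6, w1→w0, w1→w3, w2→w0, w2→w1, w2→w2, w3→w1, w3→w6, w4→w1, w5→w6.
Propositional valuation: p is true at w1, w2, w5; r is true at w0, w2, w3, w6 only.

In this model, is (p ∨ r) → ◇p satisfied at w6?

No

Recall that ◇ψ holds at a world iff ψ holds at some accessible world.
At w6: p ∨ r is true, ◇p is false, so (p ∨ r) → ◇p is false.
  At w6: no accessible worlds, so ◇p is false.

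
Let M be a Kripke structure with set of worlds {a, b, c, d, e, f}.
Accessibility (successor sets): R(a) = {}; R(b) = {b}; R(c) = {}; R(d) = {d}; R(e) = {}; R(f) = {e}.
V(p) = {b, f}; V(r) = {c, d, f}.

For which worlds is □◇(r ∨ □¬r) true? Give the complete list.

Recall that □ψ holds at a world iff ψ holds at every accessible world, and ◇ψ holds iff ψ holds at some accessible world.
Let φ = □◇(r ∨ □¬r). Evaluate φ at each world:
  a (successors ∅): φ is true.
  b (successors {b}): φ is true.
  c (successors ∅): φ is true.
  d (successors {d}): φ is true.
  e (successors ∅): φ is true.
  f (successors {e}): φ is false.
For instance, at d:
  At d: □◇(r ∨ □¬r) requires ◇(r ∨ □¬r) at every successor {d}.
      At d: ◇(r ∨ □¬r) requires r ∨ □¬r at some successor in {d}.
        r ∨ □¬r holds at d, so ◇(r ∨ □¬r) is true at d.
  So □◇(r ∨ □¬r) is true at d.
Satisfying worlds: {a, b, c, d, e}

a, b, c, d, e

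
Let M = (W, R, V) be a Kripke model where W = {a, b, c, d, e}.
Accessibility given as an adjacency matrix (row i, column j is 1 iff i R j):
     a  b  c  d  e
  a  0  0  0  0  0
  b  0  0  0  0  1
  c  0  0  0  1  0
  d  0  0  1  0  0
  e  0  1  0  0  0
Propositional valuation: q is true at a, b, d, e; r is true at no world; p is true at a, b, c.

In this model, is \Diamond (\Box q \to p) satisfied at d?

Yes

At d: \Diamond (\Box q \to p) requires \Box q \to p at some successor in {c}.
  \Box q \to p holds at c, so \Diamond (\Box q \to p) is true at d.
    At c: \Box q is true, p is true, so \Box q \to p is true.
      At c: \Box q requires q at every successor {d}.
        At d: q is true.
      So \Box q is true at c.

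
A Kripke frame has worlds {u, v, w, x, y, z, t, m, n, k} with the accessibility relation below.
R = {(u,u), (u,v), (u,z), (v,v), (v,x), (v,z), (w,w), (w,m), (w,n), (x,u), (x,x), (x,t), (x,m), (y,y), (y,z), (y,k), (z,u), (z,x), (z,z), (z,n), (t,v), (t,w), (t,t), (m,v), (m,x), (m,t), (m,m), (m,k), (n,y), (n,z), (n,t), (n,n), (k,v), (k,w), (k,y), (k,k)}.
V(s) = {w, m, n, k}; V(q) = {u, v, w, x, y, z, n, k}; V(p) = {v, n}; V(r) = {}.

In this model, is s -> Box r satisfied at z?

Yes

At z: s is false, Box r is false, so s -> Box r is true.
  At z: Box r requires r at every successor {u, x, z, n}.
    r fails at u, so Box r is false at z.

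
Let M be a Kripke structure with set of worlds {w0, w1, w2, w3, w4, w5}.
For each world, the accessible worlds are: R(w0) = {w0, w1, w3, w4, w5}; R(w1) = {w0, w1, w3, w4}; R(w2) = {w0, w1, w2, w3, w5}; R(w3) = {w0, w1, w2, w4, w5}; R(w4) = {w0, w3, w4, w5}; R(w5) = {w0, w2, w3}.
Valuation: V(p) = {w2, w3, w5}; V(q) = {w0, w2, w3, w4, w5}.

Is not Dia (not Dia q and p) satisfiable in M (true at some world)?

Recall that Dia ψ holds at a world iff ψ holds at some accessible world.
Let φ = not Dia (not Dia q and p). Evaluate φ at each world:
  w0 (successors {w0, w1, w3, w4, w5}): φ is true.
  w1 (successors {w0, w1, w3, w4}): φ is true.
  w2 (successors {w0, w1, w2, w3, w5}): φ is true.
  w3 (successors {w0, w1, w2, w4, w5}): φ is true.
  w4 (successors {w0, w3, w4, w5}): φ is true.
  w5 (successors {w0, w2, w3}): φ is true.
Detail at w0 (witness):
  At w0: Dia (not Dia q and p) is false, so not Dia (not Dia q and p) is true.
    At w0: Dia (not Dia q and p) requires not Dia q and p at some successor in {w0, w1, w3, w4, w5}.
      At w0: not Dia q and p is false.
      At w1: not Dia q and p is false.
      At w3: not Dia q and p is false.
      At w4: not Dia q and p is false.
      At w5: not Dia q and p is false.
    So Dia (not Dia q and p) is false at w0.

Yes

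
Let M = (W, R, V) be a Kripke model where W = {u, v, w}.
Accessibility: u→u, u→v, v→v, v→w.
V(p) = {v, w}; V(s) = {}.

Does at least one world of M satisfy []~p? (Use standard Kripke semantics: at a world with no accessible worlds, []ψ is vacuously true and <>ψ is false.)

Yes

Let φ = []~p. Evaluate φ at each world:
  u (successors {u, v}): φ is false.
  v (successors {v, w}): φ is false.
  w (successors ∅): φ is true.
Detail at w (witness):
  At w: no accessible worlds, so []~p holds vacuously.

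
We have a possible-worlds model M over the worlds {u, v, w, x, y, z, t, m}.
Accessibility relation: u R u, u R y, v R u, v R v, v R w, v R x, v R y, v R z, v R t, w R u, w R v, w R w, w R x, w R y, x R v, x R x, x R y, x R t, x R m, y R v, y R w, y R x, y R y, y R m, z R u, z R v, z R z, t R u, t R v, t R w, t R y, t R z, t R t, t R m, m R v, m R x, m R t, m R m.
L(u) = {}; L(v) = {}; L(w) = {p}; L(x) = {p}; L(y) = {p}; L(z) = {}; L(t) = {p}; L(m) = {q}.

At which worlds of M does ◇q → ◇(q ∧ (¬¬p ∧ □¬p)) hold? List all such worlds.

u, v, w, z

Recall that □ψ holds at a world iff ψ holds at every accessible world, and ◇ψ holds iff ψ holds at some accessible world.
Let φ = ◇q → ◇(q ∧ (¬¬p ∧ □¬p)). Evaluate φ at each world:
  u (successors {u, y}): φ is true.
  v (successors {u, v, w, x, y, z, t}): φ is true.
  w (successors {u, v, w, x, y}): φ is true.
  x (successors {v, x, y, t, m}): φ is false.
  y (successors {v, w, x, y, m}): φ is false.
  z (successors {u, v, z}): φ is true.
  t (successors {u, v, w, y, z, t, m}): φ is false.
  m (successors {v, x, t, m}): φ is false.
For instance, at t:
  At t: ◇q is true, ◇(q ∧ (¬¬p ∧ □¬p)) is false, so ◇q → ◇(q ∧ (¬¬p ∧ □¬p)) is false.
    At t: ◇q requires q at some successor in {u, v, w, y, z, t, m}.
      q holds at m, so ◇q is true at t.
    At t: ◇(q ∧ (¬¬p ∧ □¬p)) requires q ∧ (¬¬p ∧ □¬p) at some successor in {u, v, w, y, z, t, m}.
      At u: q ∧ (¬¬p ∧ □¬p) is false.
      At v: q ∧ (¬¬p ∧ □¬p) is false.
      At w: q ∧ (¬¬p ∧ □¬p) is false.
      At y: q ∧ (¬¬p ∧ □¬p) is false.
      At z: q ∧ (¬¬p ∧ □¬p) is false.
      At t: q ∧ (¬¬p ∧ □¬p) is false.
      At m: q ∧ (¬¬p ∧ □¬p) is false.
    So ◇(q ∧ (¬¬p ∧ □¬p)) is false at t.
Satisfying worlds: {u, v, w, z}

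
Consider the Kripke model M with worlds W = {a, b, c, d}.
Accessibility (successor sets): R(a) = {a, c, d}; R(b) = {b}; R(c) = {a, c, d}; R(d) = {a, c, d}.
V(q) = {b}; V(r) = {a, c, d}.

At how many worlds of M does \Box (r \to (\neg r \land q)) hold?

Let φ = \Box (r \to (\neg r \land q)). Evaluate φ at each world:
  a (successors {a, c, d}): φ is false.
  b (successors {b}): φ is true.
  c (successors {a, c, d}): φ is false.
  d (successors {a, c, d}): φ is false.
For instance, at c:
  At c: \Box (r \to (\neg r \land q)) requires r \to (\neg r \land q) at every successor {a, c, d}.
    r \to (\neg r \land q) fails at a, so \Box (r \to (\neg r \land q)) is false at c.
Satisfying worlds: {b}

1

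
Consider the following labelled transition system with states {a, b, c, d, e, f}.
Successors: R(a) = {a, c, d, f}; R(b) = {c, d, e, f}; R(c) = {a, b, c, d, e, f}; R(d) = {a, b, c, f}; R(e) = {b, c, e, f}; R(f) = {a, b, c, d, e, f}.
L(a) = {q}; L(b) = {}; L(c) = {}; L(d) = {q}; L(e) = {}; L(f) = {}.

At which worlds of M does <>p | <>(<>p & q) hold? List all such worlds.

none

Let φ = <>p | <>(<>p & q). Evaluate φ at each world:
  a (successors {a, c, d, f}): φ is false.
  b (successors {c, d, e, f}): φ is false.
  c (successors {a, b, c, d, e, f}): φ is false.
  d (successors {a, b, c, f}): φ is false.
  e (successors {b, c, e, f}): φ is false.
  f (successors {a, b, c, d, e, f}): φ is false.
For instance, at b:
  At b: <>p is false, <>(<>p & q) is false, so <>p | <>(<>p & q) is false.
    At b: <>p requires p at some successor in {c, d, e, f}.
      At c: p is false.
      At d: p is false.
      At e: p is false.
      At f: p is false.
    So <>p is false at b.
    At b: <>(<>p & q) requires <>p & q at some successor in {c, d, e, f}.
      At c: <>p & q is false.
      At d: <>p & q is false.
      At e: <>p & q is false.
      At f: <>p & q is false.
    So <>(<>p & q) is false at b.
Satisfying worlds: none.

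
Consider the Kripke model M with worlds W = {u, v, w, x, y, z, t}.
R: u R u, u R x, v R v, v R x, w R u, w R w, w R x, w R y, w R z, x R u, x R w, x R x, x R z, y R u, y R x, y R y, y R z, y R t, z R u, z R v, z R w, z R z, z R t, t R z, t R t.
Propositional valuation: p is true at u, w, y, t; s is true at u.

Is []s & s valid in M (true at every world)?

Let φ = []s & s. Evaluate φ at each world:
  u (successors {u, x}): φ is false.
  v (successors {v, x}): φ is false.
  w (successors {u, w, x, y, z}): φ is false.
  x (successors {u, w, x, z}): φ is false.
  y (successors {u, x, y, z, t}): φ is false.
  z (successors {u, v, w, z, t}): φ is false.
  t (successors {z, t}): φ is false.
Detail at u (counterexample):
  At u: []s is false, s is true, so []s & s is false.
    At u: []s requires s at every successor {u, x}.
      s fails at x, so []s is false at u.

No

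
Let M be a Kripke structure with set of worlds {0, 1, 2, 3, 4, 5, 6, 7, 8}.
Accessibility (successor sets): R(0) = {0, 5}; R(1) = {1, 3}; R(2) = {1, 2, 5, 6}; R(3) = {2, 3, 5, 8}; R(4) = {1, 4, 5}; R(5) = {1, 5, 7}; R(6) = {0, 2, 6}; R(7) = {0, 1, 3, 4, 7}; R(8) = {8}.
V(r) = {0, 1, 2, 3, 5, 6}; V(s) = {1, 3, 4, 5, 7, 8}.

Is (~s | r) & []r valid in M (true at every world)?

No

Recall that []ψ holds at a world iff ψ holds at every accessible world, and <>ψ holds iff ψ holds at some accessible world.
Let φ = (~s | r) & []r. Evaluate φ at each world:
  0 (successors {0, 5}): φ is true.
  1 (successors {1, 3}): φ is true.
  2 (successors {1, 2, 5, 6}): φ is true.
  3 (successors {2, 3, 5, 8}): φ is false.
  4 (successors {1, 4, 5}): φ is false.
  5 (successors {1, 5, 7}): φ is false.
  6 (successors {0, 2, 6}): φ is true.
  7 (successors {0, 1, 3, 4, 7}): φ is false.
  8 (successors {8}): φ is false.
Detail at 3 (counterexample):
  At 3: ~s | r is true, []r is false, so (~s | r) & []r is false.
    At 3: []r requires r at every successor {2, 3, 5, 8}.
      r fails at 8, so []r is false at 3.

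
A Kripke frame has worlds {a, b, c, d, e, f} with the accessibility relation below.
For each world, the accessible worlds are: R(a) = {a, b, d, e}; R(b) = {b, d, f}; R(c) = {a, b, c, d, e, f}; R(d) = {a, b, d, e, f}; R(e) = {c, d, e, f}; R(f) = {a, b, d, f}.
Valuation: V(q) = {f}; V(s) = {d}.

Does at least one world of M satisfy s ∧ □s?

No

Recall that □ψ holds at a world iff ψ holds at every accessible world, and ◇ψ holds iff ψ holds at some accessible world.
Let φ = s ∧ □s. Evaluate φ at each world:
  a (successors {a, b, d, e}): φ is false.
  b (successors {b, d, f}): φ is false.
  c (successors {a, b, c, d, e, f}): φ is false.
  d (successors {a, b, d, e, f}): φ is false.
  e (successors {c, d, e, f}): φ is false.
  f (successors {a, b, d, f}): φ is false.
For instance, at e:
  At e: s is false, □s is false, so s ∧ □s is false.
    At e: □s requires s at every successor {c, d, e, f}.
      s fails at c, so □s is false at e.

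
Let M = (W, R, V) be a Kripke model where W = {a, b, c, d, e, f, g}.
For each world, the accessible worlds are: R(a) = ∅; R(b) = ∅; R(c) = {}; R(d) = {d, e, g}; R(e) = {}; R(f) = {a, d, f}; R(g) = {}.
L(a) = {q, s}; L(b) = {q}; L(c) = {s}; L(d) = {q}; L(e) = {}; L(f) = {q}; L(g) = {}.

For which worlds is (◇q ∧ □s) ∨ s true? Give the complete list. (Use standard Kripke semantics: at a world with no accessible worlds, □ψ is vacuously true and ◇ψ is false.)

a, c

Let φ = (◇q ∧ □s) ∨ s. Evaluate φ at each world:
  a (successors ∅): φ is true.
  b (successors ∅): φ is false.
  c (successors ∅): φ is true.
  d (successors {d, e, g}): φ is false.
  e (successors ∅): φ is false.
  f (successors {a, d, f}): φ is false.
  g (successors ∅): φ is false.
For instance, at d:
  At d: ◇q ∧ □s is false, s is false, so (◇q ∧ □s) ∨ s is false.
    At d: ◇q is true, □s is false, so ◇q ∧ □s is false.
      At d: ◇q requires q at some successor in {d, e, g}.
        q holds at d, so ◇q is true at d.
      At d: □s requires s at every successor {d, e, g}.
        s fails at d, so □s is false at d.
Satisfying worlds: {a, c}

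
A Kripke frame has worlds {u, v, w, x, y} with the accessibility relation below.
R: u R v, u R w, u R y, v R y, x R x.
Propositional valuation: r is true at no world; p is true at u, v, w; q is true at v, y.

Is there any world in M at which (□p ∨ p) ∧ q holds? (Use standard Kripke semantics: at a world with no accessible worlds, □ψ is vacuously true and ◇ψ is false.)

Let φ = (□p ∨ p) ∧ q. Evaluate φ at each world:
  u (successors {v, w, y}): φ is false.
  v (successors {y}): φ is true.
  w (successors ∅): φ is false.
  x (successors {x}): φ is false.
  y (successors ∅): φ is true.
Detail at v (witness):
  At v: □p ∨ p is true, q is true, so (□p ∨ p) ∧ q is true.
    At v: □p is false, p is true, so □p ∨ p is true.
      At v: □p requires p at every successor {y}.
        p fails at y, so □p is false at v.

Yes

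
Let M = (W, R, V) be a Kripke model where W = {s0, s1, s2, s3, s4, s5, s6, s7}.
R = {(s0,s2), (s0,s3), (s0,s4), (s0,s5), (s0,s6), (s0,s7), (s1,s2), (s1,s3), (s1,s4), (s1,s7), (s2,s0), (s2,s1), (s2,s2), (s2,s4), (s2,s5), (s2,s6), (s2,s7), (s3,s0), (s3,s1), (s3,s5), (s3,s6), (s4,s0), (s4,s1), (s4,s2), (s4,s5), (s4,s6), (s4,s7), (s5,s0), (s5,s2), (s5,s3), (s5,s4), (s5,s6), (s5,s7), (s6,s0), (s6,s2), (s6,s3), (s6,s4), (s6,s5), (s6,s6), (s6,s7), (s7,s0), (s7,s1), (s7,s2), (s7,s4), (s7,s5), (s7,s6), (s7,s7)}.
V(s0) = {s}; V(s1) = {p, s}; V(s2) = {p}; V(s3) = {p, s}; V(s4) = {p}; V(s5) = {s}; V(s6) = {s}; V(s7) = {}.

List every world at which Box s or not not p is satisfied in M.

s1, s2, s3, s4

Let φ = Box s or not not p. Evaluate φ at each world:
  s0 (successors {s2, s3, s4, s5, s6, s7}): φ is false.
  s1 (successors {s2, s3, s4, s7}): φ is true.
  s2 (successors {s0, s1, s2, s4, s5, s6, s7}): φ is true.
  s3 (successors {s0, s1, s5, s6}): φ is true.
  s4 (successors {s0, s1, s2, s5, s6, s7}): φ is true.
  s5 (successors {s0, s2, s3, s4, s6, s7}): φ is false.
  s6 (successors {s0, s2, s3, s4, s5, s6, s7}): φ is false.
  s7 (successors {s0, s1, s2, s4, s5, s6, s7}): φ is false.
For instance, at s1:
  At s1: Box s is false, not not p is true, so Box s or not not p is true.
    At s1: Box s requires s at every successor {s2, s3, s4, s7}.
      s fails at s2, so Box s is false at s1.
Satisfying worlds: {s1, s2, s3, s4}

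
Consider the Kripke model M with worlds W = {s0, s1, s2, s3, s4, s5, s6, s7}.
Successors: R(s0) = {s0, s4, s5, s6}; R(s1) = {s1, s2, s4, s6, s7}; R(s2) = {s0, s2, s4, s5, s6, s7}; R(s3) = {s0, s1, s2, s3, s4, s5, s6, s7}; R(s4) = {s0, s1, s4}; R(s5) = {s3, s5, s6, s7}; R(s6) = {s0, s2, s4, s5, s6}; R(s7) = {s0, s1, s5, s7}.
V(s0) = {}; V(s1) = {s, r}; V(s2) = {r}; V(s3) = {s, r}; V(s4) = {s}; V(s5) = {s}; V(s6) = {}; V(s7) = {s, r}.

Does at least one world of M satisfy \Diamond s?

Let φ = \Diamond s. Evaluate φ at each world:
  s0 (successors {s0, s4, s5, s6}): φ is true.
  s1 (successors {s1, s2, s4, s6, s7}): φ is true.
  s2 (successors {s0, s2, s4, s5, s6, s7}): φ is true.
  s3 (successors {s0, s1, s2, s3, s4, s5, s6, s7}): φ is true.
  s4 (successors {s0, s1, s4}): φ is true.
  s5 (successors {s3, s5, s6, s7}): φ is true.
  s6 (successors {s0, s2, s4, s5, s6}): φ is true.
  s7 (successors {s0, s1, s5, s7}): φ is true.
Detail at s0 (witness):
  At s0: \Diamond s requires s at some successor in {s0, s4, s5, s6}.
    s holds at s4, so \Diamond s is true at s0.

Yes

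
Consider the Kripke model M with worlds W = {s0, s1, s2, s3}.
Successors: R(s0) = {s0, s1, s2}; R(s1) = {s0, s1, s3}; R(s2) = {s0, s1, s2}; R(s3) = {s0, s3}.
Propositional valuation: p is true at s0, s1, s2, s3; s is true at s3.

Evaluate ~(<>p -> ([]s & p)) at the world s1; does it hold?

Yes

At s1: <>p -> ([]s & p) is false, so ~(<>p -> ([]s & p)) is true.
  At s1: <>p is true, []s & p is false, so <>p -> ([]s & p) is false.
    At s1: <>p requires p at some successor in {s0, s1, s3}.
      p holds at s0, so <>p is true at s1.
    At s1: []s is false, p is true, so []s & p is false.
      At s1: []s requires s at every successor {s0, s1, s3}.
        s fails at s0, so []s is false at s1.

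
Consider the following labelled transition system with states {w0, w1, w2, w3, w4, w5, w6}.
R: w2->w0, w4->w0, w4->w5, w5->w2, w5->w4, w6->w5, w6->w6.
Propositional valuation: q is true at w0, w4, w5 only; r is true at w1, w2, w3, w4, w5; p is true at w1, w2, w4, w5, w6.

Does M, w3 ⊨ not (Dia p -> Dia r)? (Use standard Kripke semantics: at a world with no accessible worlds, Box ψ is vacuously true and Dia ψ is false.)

No

At w3: Dia p -> Dia r is true, so not (Dia p -> Dia r) is false.
  At w3: Dia p is false, Dia r is false, so Dia p -> Dia r is true.
    At w3: no accessible worlds, so Dia p is false.
    At w3: no accessible worlds, so Dia r is false.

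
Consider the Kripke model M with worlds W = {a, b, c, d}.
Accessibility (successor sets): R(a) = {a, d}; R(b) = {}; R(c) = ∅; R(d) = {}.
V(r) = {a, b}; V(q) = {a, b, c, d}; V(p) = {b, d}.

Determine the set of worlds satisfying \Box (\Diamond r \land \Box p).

Recall that \Box ψ holds at a world iff ψ holds at every accessible world, and \Diamond ψ holds iff ψ holds at some accessible world.
Let φ = \Box (\Diamond r \land \Box p). Evaluate φ at each world:
  a (successors {a, d}): φ is false.
  b (successors ∅): φ is true.
  c (successors ∅): φ is true.
  d (successors ∅): φ is true.
For instance, at a:
  At a: \Box (\Diamond r \land \Box p) requires \Diamond r \land \Box p at every successor {a, d}.
    \Diamond r \land \Box p fails at a, so \Box (\Diamond r \land \Box p) is false at a.
      At a: \Diamond r is true, \Box p is false, so \Diamond r \land \Box p is false.
Satisfying worlds: {b, c, d}

b, c, d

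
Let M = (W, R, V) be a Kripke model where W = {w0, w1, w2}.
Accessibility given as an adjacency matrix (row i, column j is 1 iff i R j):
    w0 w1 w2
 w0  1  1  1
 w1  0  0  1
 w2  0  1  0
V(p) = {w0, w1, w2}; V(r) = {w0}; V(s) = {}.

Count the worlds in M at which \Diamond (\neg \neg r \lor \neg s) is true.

3

Let φ = \Diamond (\neg \neg r \lor \neg s). Evaluate φ at each world:
  w0 (successors {w0, w1, w2}): φ is true.
  w1 (successors {w2}): φ is true.
  w2 (successors {w1}): φ is true.
For instance, at w2:
  At w2: \Diamond (\neg \neg r \lor \neg s) requires \neg \neg r \lor \neg s at some successor in {w1}.
    \neg \neg r \lor \neg s holds at w1, so \Diamond (\neg \neg r \lor \neg s) is true at w2.
Satisfying worlds: {w0, w1, w2}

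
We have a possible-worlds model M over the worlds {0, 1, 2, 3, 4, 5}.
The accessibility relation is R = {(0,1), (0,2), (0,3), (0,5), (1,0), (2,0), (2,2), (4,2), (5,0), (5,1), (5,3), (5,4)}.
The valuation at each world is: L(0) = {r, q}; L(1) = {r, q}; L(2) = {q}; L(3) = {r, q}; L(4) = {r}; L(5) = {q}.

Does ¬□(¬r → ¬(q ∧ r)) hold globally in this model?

No

Let φ = ¬□(¬r → ¬(q ∧ r)). Evaluate φ at each world:
  0 (successors {1, 2, 3, 5}): φ is false.
  1 (successors {0}): φ is false.
  2 (successors {0, 2}): φ is false.
  3 (successors ∅): φ is false.
  4 (successors {2}): φ is false.
  5 (successors {0, 1, 3, 4}): φ is false.
Detail at 0 (counterexample):
  At 0: □(¬r → ¬(q ∧ r)) is true, so ¬□(¬r → ¬(q ∧ r)) is false.
    At 0: □(¬r → ¬(q ∧ r)) requires ¬r → ¬(q ∧ r) at every successor {1, 2, 3, 5}.
      At 1: ¬r → ¬(q ∧ r) is true.
      At 2: ¬r → ¬(q ∧ r) is true.
      At 3: ¬r → ¬(q ∧ r) is true.
      At 5: ¬r → ¬(q ∧ r) is true.
    So □(¬r → ¬(q ∧ r)) is true at 0.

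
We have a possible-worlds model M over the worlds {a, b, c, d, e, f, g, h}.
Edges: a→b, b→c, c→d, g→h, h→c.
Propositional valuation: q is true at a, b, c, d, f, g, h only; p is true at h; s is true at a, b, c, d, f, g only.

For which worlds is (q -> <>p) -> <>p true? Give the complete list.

a, b, c, d, f, g, h

Recall that <>ψ holds at a world iff ψ holds at some accessible world.
Let φ = (q -> <>p) -> <>p. Evaluate φ at each world:
  a (successors {b}): φ is true.
  b (successors {c}): φ is true.
  c (successors {d}): φ is true.
  d (successors ∅): φ is true.
  e (successors ∅): φ is false.
  f (successors ∅): φ is true.
  g (successors {h}): φ is true.
  h (successors {c}): φ is true.
For instance, at g:
  At g: q -> <>p is true, <>p is true, so (q -> <>p) -> <>p is true.
    At g: q is true, <>p is true, so q -> <>p is true.
      At g: <>p requires p at some successor in {h}.
        p holds at h, so <>p is true at g.
    At g: <>p requires p at some successor in {h}.
      p holds at h, so <>p is true at g.
Satisfying worlds: {a, b, c, d, f, g, h}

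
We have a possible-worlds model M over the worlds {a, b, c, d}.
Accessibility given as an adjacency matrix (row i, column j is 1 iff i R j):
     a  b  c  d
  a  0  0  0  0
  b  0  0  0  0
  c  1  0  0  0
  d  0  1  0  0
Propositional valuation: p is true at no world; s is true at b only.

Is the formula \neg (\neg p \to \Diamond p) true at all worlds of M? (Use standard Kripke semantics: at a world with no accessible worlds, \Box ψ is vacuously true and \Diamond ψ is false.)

Let φ = \neg (\neg p \to \Diamond p). Evaluate φ at each world:
  a (successors ∅): φ is true.
  b (successors ∅): φ is true.
  c (successors {a}): φ is true.
  d (successors {b}): φ is true.
For instance, at c:
  At c: \neg p \to \Diamond p is false, so \neg (\neg p \to \Diamond p) is true.
    At c: \neg p is true, \Diamond p is false, so \neg p \to \Diamond p is false.
      At c: \Diamond p requires p at some successor in {a}.
        At a: p is false.
      So \Diamond p is false at c.

Yes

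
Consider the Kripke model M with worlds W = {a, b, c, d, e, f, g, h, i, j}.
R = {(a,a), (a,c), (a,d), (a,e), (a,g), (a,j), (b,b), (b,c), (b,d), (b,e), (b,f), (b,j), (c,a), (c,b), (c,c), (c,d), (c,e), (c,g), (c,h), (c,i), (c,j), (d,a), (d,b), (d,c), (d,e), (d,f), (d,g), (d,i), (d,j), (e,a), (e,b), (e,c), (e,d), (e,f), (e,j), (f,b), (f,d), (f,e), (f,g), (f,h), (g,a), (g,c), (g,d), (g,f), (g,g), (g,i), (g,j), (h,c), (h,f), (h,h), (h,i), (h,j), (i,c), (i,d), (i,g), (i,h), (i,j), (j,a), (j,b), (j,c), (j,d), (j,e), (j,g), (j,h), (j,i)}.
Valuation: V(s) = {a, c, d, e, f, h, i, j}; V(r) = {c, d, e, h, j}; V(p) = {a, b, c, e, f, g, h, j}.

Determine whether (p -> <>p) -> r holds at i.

At i: p -> <>p is true, r is false, so (p -> <>p) -> r is false.
  At i: p is false, <>p is true, so p -> <>p is true.
    At i: <>p requires p at some successor in {c, d, g, h, j}.
      p holds at c, so <>p is true at i.

No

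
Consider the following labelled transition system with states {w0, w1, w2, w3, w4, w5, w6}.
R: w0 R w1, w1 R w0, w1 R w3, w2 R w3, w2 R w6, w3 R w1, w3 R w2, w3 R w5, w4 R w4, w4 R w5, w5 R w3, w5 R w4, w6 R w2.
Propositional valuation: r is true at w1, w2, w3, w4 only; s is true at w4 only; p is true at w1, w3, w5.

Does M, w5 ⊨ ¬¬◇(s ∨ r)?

At w5: ¬◇(s ∨ r) is false, so ¬¬◇(s ∨ r) is true.
  At w5: ◇(s ∨ r) is true, so ¬◇(s ∨ r) is false.
    At w5: ◇(s ∨ r) requires s ∨ r at some successor in {w3, w4}.
      s ∨ r holds at w3, so ◇(s ∨ r) is true at w5.

Yes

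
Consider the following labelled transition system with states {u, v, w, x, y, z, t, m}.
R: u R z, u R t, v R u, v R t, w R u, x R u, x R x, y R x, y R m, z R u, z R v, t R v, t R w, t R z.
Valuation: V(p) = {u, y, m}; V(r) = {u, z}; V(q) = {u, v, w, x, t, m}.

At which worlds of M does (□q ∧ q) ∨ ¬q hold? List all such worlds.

Let φ = (□q ∧ q) ∨ ¬q. Evaluate φ at each world:
  u (successors {z, t}): φ is false.
  v (successors {u, t}): φ is true.
  w (successors {u}): φ is true.
  x (successors {u, x}): φ is true.
  y (successors {x, m}): φ is true.
  z (successors {u, v}): φ is true.
  t (successors {v, w, z}): φ is false.
  m (successors ∅): φ is true.
For instance, at t:
  At t: □q ∧ q is false, ¬q is false, so (□q ∧ q) ∨ ¬q is false.
    At t: □q is false, q is true, so □q ∧ q is false.
      At t: □q requires q at every successor {v, w, z}.
        q fails at z, so □q is false at t.
Satisfying worlds: {v, w, x, y, z, m}

v, w, x, y, z, m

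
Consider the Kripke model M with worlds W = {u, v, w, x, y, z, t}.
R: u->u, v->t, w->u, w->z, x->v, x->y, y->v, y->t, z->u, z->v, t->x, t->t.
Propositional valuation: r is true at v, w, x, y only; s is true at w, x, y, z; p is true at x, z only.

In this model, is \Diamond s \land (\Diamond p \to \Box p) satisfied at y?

No

At y: \Diamond s is false, \Diamond p \to \Box p is true, so \Diamond s \land (\Diamond p \to \Box p) is false.
  At y: \Diamond s requires s at some successor in {v, t}.
    At v: s is false.
    At t: s is false.
  So \Diamond s is false at y.
  At y: \Diamond p is false, \Box p is false, so \Diamond p \to \Box p is true.
    At y: \Diamond p requires p at some successor in {v, t}.
      At v: p is false.
      At t: p is false.
    So \Diamond p is false at y.
    At y: \Box p requires p at every successor {v, t}.
      p fails at v, so \Box p is false at y.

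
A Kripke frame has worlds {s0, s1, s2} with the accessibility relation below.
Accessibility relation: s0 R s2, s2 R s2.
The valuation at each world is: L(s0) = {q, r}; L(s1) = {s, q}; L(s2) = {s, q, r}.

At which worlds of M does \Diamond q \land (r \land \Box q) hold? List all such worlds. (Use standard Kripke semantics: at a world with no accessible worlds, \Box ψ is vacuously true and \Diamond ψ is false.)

s0, s2

Let φ = \Diamond q \land (r \land \Box q). Evaluate φ at each world:
  s0 (successors {s2}): φ is true.
  s1 (successors ∅): φ is false.
  s2 (successors {s2}): φ is true.
For instance, at s0:
  At s0: \Diamond q is true, r \land \Box q is true, so \Diamond q \land (r \land \Box q) is true.
    At s0: \Diamond q requires q at some successor in {s2}.
      q holds at s2, so \Diamond q is true at s0.
    At s0: r is true, \Box q is true, so r \land \Box q is true.
      At s0: \Box q requires q at every successor {s2}.
        At s2: q is true.
      So \Box q is true at s0.
Satisfying worlds: {s0, s2}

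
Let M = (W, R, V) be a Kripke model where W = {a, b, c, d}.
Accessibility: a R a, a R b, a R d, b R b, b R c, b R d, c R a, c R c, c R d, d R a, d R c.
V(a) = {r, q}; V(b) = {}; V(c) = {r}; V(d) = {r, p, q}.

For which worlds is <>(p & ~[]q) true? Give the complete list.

a, b, c

Recall that []ψ holds at a world iff ψ holds at every accessible world, and <>ψ holds iff ψ holds at some accessible world.
Let φ = <>(p & ~[]q). Evaluate φ at each world:
  a (successors {a, b, d}): φ is true.
  b (successors {b, c, d}): φ is true.
  c (successors {a, c, d}): φ is true.
  d (successors {a, c}): φ is false.
For instance, at d:
  At d: <>(p & ~[]q) requires p & ~[]q at some successor in {a, c}.
    At a: p & ~[]q is false.
    At c: p & ~[]q is false.
  So <>(p & ~[]q) is false at d.
Satisfying worlds: {a, b, c}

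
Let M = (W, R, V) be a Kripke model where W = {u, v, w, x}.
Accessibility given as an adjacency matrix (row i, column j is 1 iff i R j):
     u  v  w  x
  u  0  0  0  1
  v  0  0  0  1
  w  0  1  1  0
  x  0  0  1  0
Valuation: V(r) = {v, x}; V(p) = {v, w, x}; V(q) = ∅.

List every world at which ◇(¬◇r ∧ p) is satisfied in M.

u, v

Let φ = ◇(¬◇r ∧ p). Evaluate φ at each world:
  u (successors {x}): φ is true.
  v (successors {x}): φ is true.
  w (successors {v, w}): φ is false.
  x (successors {w}): φ is false.
For instance, at u:
  At u: ◇(¬◇r ∧ p) requires ¬◇r ∧ p at some successor in {x}.
    ¬◇r ∧ p holds at x, so ◇(¬◇r ∧ p) is true at u.
      At x: ¬◇r is true, p is true, so ¬◇r ∧ p is true.
Satisfying worlds: {u, v}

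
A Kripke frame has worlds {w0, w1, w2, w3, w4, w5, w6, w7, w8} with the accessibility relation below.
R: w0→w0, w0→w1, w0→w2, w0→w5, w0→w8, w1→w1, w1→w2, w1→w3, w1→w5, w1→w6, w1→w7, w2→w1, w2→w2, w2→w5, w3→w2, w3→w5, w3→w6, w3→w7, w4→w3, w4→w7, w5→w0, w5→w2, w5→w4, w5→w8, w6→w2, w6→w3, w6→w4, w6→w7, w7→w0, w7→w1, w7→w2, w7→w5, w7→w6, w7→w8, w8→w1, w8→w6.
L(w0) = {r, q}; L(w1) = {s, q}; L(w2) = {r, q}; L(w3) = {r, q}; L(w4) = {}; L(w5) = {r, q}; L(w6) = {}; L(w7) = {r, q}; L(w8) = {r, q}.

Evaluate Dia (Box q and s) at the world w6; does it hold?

At w6: Dia (Box q and s) requires Box q and s at some successor in {w2, w3, w4, w7}.
  At w2: Box q and s is false.
  At w3: Box q and s is false.
  At w4: Box q and s is false.
  At w7: Box q and s is false.
So Dia (Box q and s) is false at w6.

No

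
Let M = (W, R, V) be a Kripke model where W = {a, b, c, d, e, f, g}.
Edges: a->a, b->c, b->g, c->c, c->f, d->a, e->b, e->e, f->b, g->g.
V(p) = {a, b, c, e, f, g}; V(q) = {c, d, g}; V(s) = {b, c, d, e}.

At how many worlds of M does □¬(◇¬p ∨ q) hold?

4

Let φ = □¬(◇¬p ∨ q). Evaluate φ at each world:
  a (successors {a}): φ is true.
  b (successors {c, g}): φ is false.
  c (successors {c, f}): φ is false.
  d (successors {a}): φ is true.
  e (successors {b, e}): φ is true.
  f (successors {b}): φ is true.
  g (successors {g}): φ is false.
For instance, at d:
  At d: □¬(◇¬p ∨ q) requires ¬(◇¬p ∨ q) at every successor {a}.
      At a: ◇¬p ∨ q is false, so ¬(◇¬p ∨ q) is true.
  So □¬(◇¬p ∨ q) is true at d.
Satisfying worlds: {a, d, e, f}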